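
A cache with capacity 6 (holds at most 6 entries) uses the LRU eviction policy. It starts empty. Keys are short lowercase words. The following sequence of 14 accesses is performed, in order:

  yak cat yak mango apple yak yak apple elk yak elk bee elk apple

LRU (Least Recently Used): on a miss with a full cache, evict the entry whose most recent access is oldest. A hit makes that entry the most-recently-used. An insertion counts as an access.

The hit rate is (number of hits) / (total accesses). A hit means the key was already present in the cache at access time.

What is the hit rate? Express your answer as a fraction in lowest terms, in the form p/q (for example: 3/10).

Answer: 4/7

Derivation:
LRU simulation (capacity=6):
  1. access yak: MISS. Cache (LRU->MRU): [yak]
  2. access cat: MISS. Cache (LRU->MRU): [yak cat]
  3. access yak: HIT. Cache (LRU->MRU): [cat yak]
  4. access mango: MISS. Cache (LRU->MRU): [cat yak mango]
  5. access apple: MISS. Cache (LRU->MRU): [cat yak mango apple]
  6. access yak: HIT. Cache (LRU->MRU): [cat mango apple yak]
  7. access yak: HIT. Cache (LRU->MRU): [cat mango apple yak]
  8. access apple: HIT. Cache (LRU->MRU): [cat mango yak apple]
  9. access elk: MISS. Cache (LRU->MRU): [cat mango yak apple elk]
  10. access yak: HIT. Cache (LRU->MRU): [cat mango apple elk yak]
  11. access elk: HIT. Cache (LRU->MRU): [cat mango apple yak elk]
  12. access bee: MISS. Cache (LRU->MRU): [cat mango apple yak elk bee]
  13. access elk: HIT. Cache (LRU->MRU): [cat mango apple yak bee elk]
  14. access apple: HIT. Cache (LRU->MRU): [cat mango yak bee elk apple]
Total: 8 hits, 6 misses, 0 evictions

Hit rate = 8/14 = 4/7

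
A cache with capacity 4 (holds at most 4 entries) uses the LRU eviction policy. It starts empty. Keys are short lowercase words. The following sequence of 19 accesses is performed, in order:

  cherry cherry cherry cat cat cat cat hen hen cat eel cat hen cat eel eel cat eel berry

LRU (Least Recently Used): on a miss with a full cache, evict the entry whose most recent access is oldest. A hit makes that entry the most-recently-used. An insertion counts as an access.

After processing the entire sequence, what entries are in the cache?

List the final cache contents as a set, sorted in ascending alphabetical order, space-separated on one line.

LRU simulation (capacity=4):
  1. access cherry: MISS. Cache (LRU->MRU): [cherry]
  2. access cherry: HIT. Cache (LRU->MRU): [cherry]
  3. access cherry: HIT. Cache (LRU->MRU): [cherry]
  4. access cat: MISS. Cache (LRU->MRU): [cherry cat]
  5. access cat: HIT. Cache (LRU->MRU): [cherry cat]
  6. access cat: HIT. Cache (LRU->MRU): [cherry cat]
  7. access cat: HIT. Cache (LRU->MRU): [cherry cat]
  8. access hen: MISS. Cache (LRU->MRU): [cherry cat hen]
  9. access hen: HIT. Cache (LRU->MRU): [cherry cat hen]
  10. access cat: HIT. Cache (LRU->MRU): [cherry hen cat]
  11. access eel: MISS. Cache (LRU->MRU): [cherry hen cat eel]
  12. access cat: HIT. Cache (LRU->MRU): [cherry hen eel cat]
  13. access hen: HIT. Cache (LRU->MRU): [cherry eel cat hen]
  14. access cat: HIT. Cache (LRU->MRU): [cherry eel hen cat]
  15. access eel: HIT. Cache (LRU->MRU): [cherry hen cat eel]
  16. access eel: HIT. Cache (LRU->MRU): [cherry hen cat eel]
  17. access cat: HIT. Cache (LRU->MRU): [cherry hen eel cat]
  18. access eel: HIT. Cache (LRU->MRU): [cherry hen cat eel]
  19. access berry: MISS, evict cherry. Cache (LRU->MRU): [hen cat eel berry]
Total: 14 hits, 5 misses, 1 evictions

Answer: berry cat eel hen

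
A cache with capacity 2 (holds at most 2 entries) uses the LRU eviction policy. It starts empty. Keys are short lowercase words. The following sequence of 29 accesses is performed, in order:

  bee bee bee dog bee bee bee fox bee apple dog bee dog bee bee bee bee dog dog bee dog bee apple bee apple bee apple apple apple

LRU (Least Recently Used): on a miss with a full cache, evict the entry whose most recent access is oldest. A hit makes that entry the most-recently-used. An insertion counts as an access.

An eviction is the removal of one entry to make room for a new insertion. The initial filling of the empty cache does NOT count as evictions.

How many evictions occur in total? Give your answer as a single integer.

Answer: 5

Derivation:
LRU simulation (capacity=2):
  1. access bee: MISS. Cache (LRU->MRU): [bee]
  2. access bee: HIT. Cache (LRU->MRU): [bee]
  3. access bee: HIT. Cache (LRU->MRU): [bee]
  4. access dog: MISS. Cache (LRU->MRU): [bee dog]
  5. access bee: HIT. Cache (LRU->MRU): [dog bee]
  6. access bee: HIT. Cache (LRU->MRU): [dog bee]
  7. access bee: HIT. Cache (LRU->MRU): [dog bee]
  8. access fox: MISS, evict dog. Cache (LRU->MRU): [bee fox]
  9. access bee: HIT. Cache (LRU->MRU): [fox bee]
  10. access apple: MISS, evict fox. Cache (LRU->MRU): [bee apple]
  11. access dog: MISS, evict bee. Cache (LRU->MRU): [apple dog]
  12. access bee: MISS, evict apple. Cache (LRU->MRU): [dog bee]
  13. access dog: HIT. Cache (LRU->MRU): [bee dog]
  14. access bee: HIT. Cache (LRU->MRU): [dog bee]
  15. access bee: HIT. Cache (LRU->MRU): [dog bee]
  16. access bee: HIT. Cache (LRU->MRU): [dog bee]
  17. access bee: HIT. Cache (LRU->MRU): [dog bee]
  18. access dog: HIT. Cache (LRU->MRU): [bee dog]
  19. access dog: HIT. Cache (LRU->MRU): [bee dog]
  20. access bee: HIT. Cache (LRU->MRU): [dog bee]
  21. access dog: HIT. Cache (LRU->MRU): [bee dog]
  22. access bee: HIT. Cache (LRU->MRU): [dog bee]
  23. access apple: MISS, evict dog. Cache (LRU->MRU): [bee apple]
  24. access bee: HIT. Cache (LRU->MRU): [apple bee]
  25. access apple: HIT. Cache (LRU->MRU): [bee apple]
  26. access bee: HIT. Cache (LRU->MRU): [apple bee]
  27. access apple: HIT. Cache (LRU->MRU): [bee apple]
  28. access apple: HIT. Cache (LRU->MRU): [bee apple]
  29. access apple: HIT. Cache (LRU->MRU): [bee apple]
Total: 22 hits, 7 misses, 5 evictions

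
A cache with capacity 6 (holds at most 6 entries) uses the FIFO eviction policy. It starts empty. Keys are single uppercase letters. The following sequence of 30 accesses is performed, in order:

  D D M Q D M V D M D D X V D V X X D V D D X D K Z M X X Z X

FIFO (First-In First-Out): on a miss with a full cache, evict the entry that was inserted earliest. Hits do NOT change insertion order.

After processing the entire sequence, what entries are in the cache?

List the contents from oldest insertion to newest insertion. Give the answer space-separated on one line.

Answer: M Q V X K Z

Derivation:
FIFO simulation (capacity=6):
  1. access D: MISS. Cache (old->new): [D]
  2. access D: HIT. Cache (old->new): [D]
  3. access M: MISS. Cache (old->new): [D M]
  4. access Q: MISS. Cache (old->new): [D M Q]
  5. access D: HIT. Cache (old->new): [D M Q]
  6. access M: HIT. Cache (old->new): [D M Q]
  7. access V: MISS. Cache (old->new): [D M Q V]
  8. access D: HIT. Cache (old->new): [D M Q V]
  9. access M: HIT. Cache (old->new): [D M Q V]
  10. access D: HIT. Cache (old->new): [D M Q V]
  11. access D: HIT. Cache (old->new): [D M Q V]
  12. access X: MISS. Cache (old->new): [D M Q V X]
  13. access V: HIT. Cache (old->new): [D M Q V X]
  14. access D: HIT. Cache (old->new): [D M Q V X]
  15. access V: HIT. Cache (old->new): [D M Q V X]
  16. access X: HIT. Cache (old->new): [D M Q V X]
  17. access X: HIT. Cache (old->new): [D M Q V X]
  18. access D: HIT. Cache (old->new): [D M Q V X]
  19. access V: HIT. Cache (old->new): [D M Q V X]
  20. access D: HIT. Cache (old->new): [D M Q V X]
  21. access D: HIT. Cache (old->new): [D M Q V X]
  22. access X: HIT. Cache (old->new): [D M Q V X]
  23. access D: HIT. Cache (old->new): [D M Q V X]
  24. access K: MISS. Cache (old->new): [D M Q V X K]
  25. access Z: MISS, evict D. Cache (old->new): [M Q V X K Z]
  26. access M: HIT. Cache (old->new): [M Q V X K Z]
  27. access X: HIT. Cache (old->new): [M Q V X K Z]
  28. access X: HIT. Cache (old->new): [M Q V X K Z]
  29. access Z: HIT. Cache (old->new): [M Q V X K Z]
  30. access X: HIT. Cache (old->new): [M Q V X K Z]
Total: 23 hits, 7 misses, 1 evictions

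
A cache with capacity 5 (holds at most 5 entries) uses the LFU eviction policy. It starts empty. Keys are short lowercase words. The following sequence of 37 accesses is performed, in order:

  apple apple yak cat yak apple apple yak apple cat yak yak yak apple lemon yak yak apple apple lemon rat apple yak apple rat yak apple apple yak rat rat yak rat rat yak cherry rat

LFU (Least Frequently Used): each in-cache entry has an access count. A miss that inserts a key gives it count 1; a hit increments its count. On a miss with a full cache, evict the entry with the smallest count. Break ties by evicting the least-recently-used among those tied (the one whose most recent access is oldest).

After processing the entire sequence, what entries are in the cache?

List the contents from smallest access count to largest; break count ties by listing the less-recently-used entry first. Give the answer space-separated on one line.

LFU simulation (capacity=5):
  1. access apple: MISS. Cache: [apple(c=1)]
  2. access apple: HIT, count now 2. Cache: [apple(c=2)]
  3. access yak: MISS. Cache: [yak(c=1) apple(c=2)]
  4. access cat: MISS. Cache: [yak(c=1) cat(c=1) apple(c=2)]
  5. access yak: HIT, count now 2. Cache: [cat(c=1) apple(c=2) yak(c=2)]
  6. access apple: HIT, count now 3. Cache: [cat(c=1) yak(c=2) apple(c=3)]
  7. access apple: HIT, count now 4. Cache: [cat(c=1) yak(c=2) apple(c=4)]
  8. access yak: HIT, count now 3. Cache: [cat(c=1) yak(c=3) apple(c=4)]
  9. access apple: HIT, count now 5. Cache: [cat(c=1) yak(c=3) apple(c=5)]
  10. access cat: HIT, count now 2. Cache: [cat(c=2) yak(c=3) apple(c=5)]
  11. access yak: HIT, count now 4. Cache: [cat(c=2) yak(c=4) apple(c=5)]
  12. access yak: HIT, count now 5. Cache: [cat(c=2) apple(c=5) yak(c=5)]
  13. access yak: HIT, count now 6. Cache: [cat(c=2) apple(c=5) yak(c=6)]
  14. access apple: HIT, count now 6. Cache: [cat(c=2) yak(c=6) apple(c=6)]
  15. access lemon: MISS. Cache: [lemon(c=1) cat(c=2) yak(c=6) apple(c=6)]
  16. access yak: HIT, count now 7. Cache: [lemon(c=1) cat(c=2) apple(c=6) yak(c=7)]
  17. access yak: HIT, count now 8. Cache: [lemon(c=1) cat(c=2) apple(c=6) yak(c=8)]
  18. access apple: HIT, count now 7. Cache: [lemon(c=1) cat(c=2) apple(c=7) yak(c=8)]
  19. access apple: HIT, count now 8. Cache: [lemon(c=1) cat(c=2) yak(c=8) apple(c=8)]
  20. access lemon: HIT, count now 2. Cache: [cat(c=2) lemon(c=2) yak(c=8) apple(c=8)]
  21. access rat: MISS. Cache: [rat(c=1) cat(c=2) lemon(c=2) yak(c=8) apple(c=8)]
  22. access apple: HIT, count now 9. Cache: [rat(c=1) cat(c=2) lemon(c=2) yak(c=8) apple(c=9)]
  23. access yak: HIT, count now 9. Cache: [rat(c=1) cat(c=2) lemon(c=2) apple(c=9) yak(c=9)]
  24. access apple: HIT, count now 10. Cache: [rat(c=1) cat(c=2) lemon(c=2) yak(c=9) apple(c=10)]
  25. access rat: HIT, count now 2. Cache: [cat(c=2) lemon(c=2) rat(c=2) yak(c=9) apple(c=10)]
  26. access yak: HIT, count now 10. Cache: [cat(c=2) lemon(c=2) rat(c=2) apple(c=10) yak(c=10)]
  27. access apple: HIT, count now 11. Cache: [cat(c=2) lemon(c=2) rat(c=2) yak(c=10) apple(c=11)]
  28. access apple: HIT, count now 12. Cache: [cat(c=2) lemon(c=2) rat(c=2) yak(c=10) apple(c=12)]
  29. access yak: HIT, count now 11. Cache: [cat(c=2) lemon(c=2) rat(c=2) yak(c=11) apple(c=12)]
  30. access rat: HIT, count now 3. Cache: [cat(c=2) lemon(c=2) rat(c=3) yak(c=11) apple(c=12)]
  31. access rat: HIT, count now 4. Cache: [cat(c=2) lemon(c=2) rat(c=4) yak(c=11) apple(c=12)]
  32. access yak: HIT, count now 12. Cache: [cat(c=2) lemon(c=2) rat(c=4) apple(c=12) yak(c=12)]
  33. access rat: HIT, count now 5. Cache: [cat(c=2) lemon(c=2) rat(c=5) apple(c=12) yak(c=12)]
  34. access rat: HIT, count now 6. Cache: [cat(c=2) lemon(c=2) rat(c=6) apple(c=12) yak(c=12)]
  35. access yak: HIT, count now 13. Cache: [cat(c=2) lemon(c=2) rat(c=6) apple(c=12) yak(c=13)]
  36. access cherry: MISS, evict cat(c=2). Cache: [cherry(c=1) lemon(c=2) rat(c=6) apple(c=12) yak(c=13)]
  37. access rat: HIT, count now 7. Cache: [cherry(c=1) lemon(c=2) rat(c=7) apple(c=12) yak(c=13)]
Total: 31 hits, 6 misses, 1 evictions

Answer: cherry lemon rat apple yak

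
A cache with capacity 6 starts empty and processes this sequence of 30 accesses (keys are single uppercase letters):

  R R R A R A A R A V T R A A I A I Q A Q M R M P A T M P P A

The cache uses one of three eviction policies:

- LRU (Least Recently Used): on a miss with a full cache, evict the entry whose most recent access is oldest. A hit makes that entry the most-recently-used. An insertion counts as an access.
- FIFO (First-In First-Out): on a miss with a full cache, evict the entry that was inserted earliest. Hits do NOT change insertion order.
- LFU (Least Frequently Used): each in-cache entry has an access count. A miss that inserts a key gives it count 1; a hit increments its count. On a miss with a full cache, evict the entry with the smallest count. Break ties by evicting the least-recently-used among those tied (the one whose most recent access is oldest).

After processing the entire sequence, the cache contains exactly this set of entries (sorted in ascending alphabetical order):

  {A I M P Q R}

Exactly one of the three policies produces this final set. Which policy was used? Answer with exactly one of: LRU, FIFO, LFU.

Simulating under each policy and comparing final sets:
  LRU: final set = {A M P Q R T} -> differs
  FIFO: final set = {A M P Q R T} -> differs
  LFU: final set = {A I M P Q R} -> MATCHES target
Only LFU produces the target set.

Answer: LFU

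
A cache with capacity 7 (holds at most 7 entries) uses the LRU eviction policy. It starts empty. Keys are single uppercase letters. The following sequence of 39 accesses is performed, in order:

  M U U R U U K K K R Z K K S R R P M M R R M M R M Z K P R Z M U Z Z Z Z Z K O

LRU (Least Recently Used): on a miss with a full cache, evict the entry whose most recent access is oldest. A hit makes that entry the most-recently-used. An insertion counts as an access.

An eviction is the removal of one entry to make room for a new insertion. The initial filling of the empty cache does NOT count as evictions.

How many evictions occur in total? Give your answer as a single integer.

LRU simulation (capacity=7):
  1. access M: MISS. Cache (LRU->MRU): [M]
  2. access U: MISS. Cache (LRU->MRU): [M U]
  3. access U: HIT. Cache (LRU->MRU): [M U]
  4. access R: MISS. Cache (LRU->MRU): [M U R]
  5. access U: HIT. Cache (LRU->MRU): [M R U]
  6. access U: HIT. Cache (LRU->MRU): [M R U]
  7. access K: MISS. Cache (LRU->MRU): [M R U K]
  8. access K: HIT. Cache (LRU->MRU): [M R U K]
  9. access K: HIT. Cache (LRU->MRU): [M R U K]
  10. access R: HIT. Cache (LRU->MRU): [M U K R]
  11. access Z: MISS. Cache (LRU->MRU): [M U K R Z]
  12. access K: HIT. Cache (LRU->MRU): [M U R Z K]
  13. access K: HIT. Cache (LRU->MRU): [M U R Z K]
  14. access S: MISS. Cache (LRU->MRU): [M U R Z K S]
  15. access R: HIT. Cache (LRU->MRU): [M U Z K S R]
  16. access R: HIT. Cache (LRU->MRU): [M U Z K S R]
  17. access P: MISS. Cache (LRU->MRU): [M U Z K S R P]
  18. access M: HIT. Cache (LRU->MRU): [U Z K S R P M]
  19. access M: HIT. Cache (LRU->MRU): [U Z K S R P M]
  20. access R: HIT. Cache (LRU->MRU): [U Z K S P M R]
  21. access R: HIT. Cache (LRU->MRU): [U Z K S P M R]
  22. access M: HIT. Cache (LRU->MRU): [U Z K S P R M]
  23. access M: HIT. Cache (LRU->MRU): [U Z K S P R M]
  24. access R: HIT. Cache (LRU->MRU): [U Z K S P M R]
  25. access M: HIT. Cache (LRU->MRU): [U Z K S P R M]
  26. access Z: HIT. Cache (LRU->MRU): [U K S P R M Z]
  27. access K: HIT. Cache (LRU->MRU): [U S P R M Z K]
  28. access P: HIT. Cache (LRU->MRU): [U S R M Z K P]
  29. access R: HIT. Cache (LRU->MRU): [U S M Z K P R]
  30. access Z: HIT. Cache (LRU->MRU): [U S M K P R Z]
  31. access M: HIT. Cache (LRU->MRU): [U S K P R Z M]
  32. access U: HIT. Cache (LRU->MRU): [S K P R Z M U]
  33. access Z: HIT. Cache (LRU->MRU): [S K P R M U Z]
  34. access Z: HIT. Cache (LRU->MRU): [S K P R M U Z]
  35. access Z: HIT. Cache (LRU->MRU): [S K P R M U Z]
  36. access Z: HIT. Cache (LRU->MRU): [S K P R M U Z]
  37. access Z: HIT. Cache (LRU->MRU): [S K P R M U Z]
  38. access K: HIT. Cache (LRU->MRU): [S P R M U Z K]
  39. access O: MISS, evict S. Cache (LRU->MRU): [P R M U Z K O]
Total: 31 hits, 8 misses, 1 evictions

Answer: 1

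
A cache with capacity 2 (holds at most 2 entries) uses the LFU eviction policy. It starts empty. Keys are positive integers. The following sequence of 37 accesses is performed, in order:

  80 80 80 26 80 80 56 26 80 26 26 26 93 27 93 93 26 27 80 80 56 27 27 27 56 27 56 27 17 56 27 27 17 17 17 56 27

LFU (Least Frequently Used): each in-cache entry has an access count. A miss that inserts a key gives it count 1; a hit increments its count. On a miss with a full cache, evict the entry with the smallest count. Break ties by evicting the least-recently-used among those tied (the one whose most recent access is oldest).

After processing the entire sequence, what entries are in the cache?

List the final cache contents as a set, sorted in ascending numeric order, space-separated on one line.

LFU simulation (capacity=2):
  1. access 80: MISS. Cache: [80(c=1)]
  2. access 80: HIT, count now 2. Cache: [80(c=2)]
  3. access 80: HIT, count now 3. Cache: [80(c=3)]
  4. access 26: MISS. Cache: [26(c=1) 80(c=3)]
  5. access 80: HIT, count now 4. Cache: [26(c=1) 80(c=4)]
  6. access 80: HIT, count now 5. Cache: [26(c=1) 80(c=5)]
  7. access 56: MISS, evict 26(c=1). Cache: [56(c=1) 80(c=5)]
  8. access 26: MISS, evict 56(c=1). Cache: [26(c=1) 80(c=5)]
  9. access 80: HIT, count now 6. Cache: [26(c=1) 80(c=6)]
  10. access 26: HIT, count now 2. Cache: [26(c=2) 80(c=6)]
  11. access 26: HIT, count now 3. Cache: [26(c=3) 80(c=6)]
  12. access 26: HIT, count now 4. Cache: [26(c=4) 80(c=6)]
  13. access 93: MISS, evict 26(c=4). Cache: [93(c=1) 80(c=6)]
  14. access 27: MISS, evict 93(c=1). Cache: [27(c=1) 80(c=6)]
  15. access 93: MISS, evict 27(c=1). Cache: [93(c=1) 80(c=6)]
  16. access 93: HIT, count now 2. Cache: [93(c=2) 80(c=6)]
  17. access 26: MISS, evict 93(c=2). Cache: [26(c=1) 80(c=6)]
  18. access 27: MISS, evict 26(c=1). Cache: [27(c=1) 80(c=6)]
  19. access 80: HIT, count now 7. Cache: [27(c=1) 80(c=7)]
  20. access 80: HIT, count now 8. Cache: [27(c=1) 80(c=8)]
  21. access 56: MISS, evict 27(c=1). Cache: [56(c=1) 80(c=8)]
  22. access 27: MISS, evict 56(c=1). Cache: [27(c=1) 80(c=8)]
  23. access 27: HIT, count now 2. Cache: [27(c=2) 80(c=8)]
  24. access 27: HIT, count now 3. Cache: [27(c=3) 80(c=8)]
  25. access 56: MISS, evict 27(c=3). Cache: [56(c=1) 80(c=8)]
  26. access 27: MISS, evict 56(c=1). Cache: [27(c=1) 80(c=8)]
  27. access 56: MISS, evict 27(c=1). Cache: [56(c=1) 80(c=8)]
  28. access 27: MISS, evict 56(c=1). Cache: [27(c=1) 80(c=8)]
  29. access 17: MISS, evict 27(c=1). Cache: [17(c=1) 80(c=8)]
  30. access 56: MISS, evict 17(c=1). Cache: [56(c=1) 80(c=8)]
  31. access 27: MISS, evict 56(c=1). Cache: [27(c=1) 80(c=8)]
  32. access 27: HIT, count now 2. Cache: [27(c=2) 80(c=8)]
  33. access 17: MISS, evict 27(c=2). Cache: [17(c=1) 80(c=8)]
  34. access 17: HIT, count now 2. Cache: [17(c=2) 80(c=8)]
  35. access 17: HIT, count now 3. Cache: [17(c=3) 80(c=8)]
  36. access 56: MISS, evict 17(c=3). Cache: [56(c=1) 80(c=8)]
  37. access 27: MISS, evict 56(c=1). Cache: [27(c=1) 80(c=8)]
Total: 16 hits, 21 misses, 19 evictions

Answer: 27 80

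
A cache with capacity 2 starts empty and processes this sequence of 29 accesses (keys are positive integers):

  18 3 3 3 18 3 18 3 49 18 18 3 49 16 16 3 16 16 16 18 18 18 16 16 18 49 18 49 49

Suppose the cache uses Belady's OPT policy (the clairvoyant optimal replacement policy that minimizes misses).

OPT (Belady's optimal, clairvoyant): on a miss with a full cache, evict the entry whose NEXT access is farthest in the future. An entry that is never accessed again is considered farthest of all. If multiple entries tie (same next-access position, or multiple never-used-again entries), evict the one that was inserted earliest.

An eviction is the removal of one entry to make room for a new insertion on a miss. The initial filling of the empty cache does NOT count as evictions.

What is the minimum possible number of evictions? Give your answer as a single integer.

OPT (Belady) simulation (capacity=2):
  1. access 18: MISS. Cache: [18]
  2. access 3: MISS. Cache: [18 3]
  3. access 3: HIT. Next use of 3: step 4. Cache: [18 3]
  4. access 3: HIT. Next use of 3: step 6. Cache: [18 3]
  5. access 18: HIT. Next use of 18: step 7. Cache: [18 3]
  6. access 3: HIT. Next use of 3: step 8. Cache: [18 3]
  7. access 18: HIT. Next use of 18: step 10. Cache: [18 3]
  8. access 3: HIT. Next use of 3: step 12. Cache: [18 3]
  9. access 49: MISS, evict 3 (next use: step 12). Cache: [18 49]
  10. access 18: HIT. Next use of 18: step 11. Cache: [18 49]
  11. access 18: HIT. Next use of 18: step 20. Cache: [18 49]
  12. access 3: MISS, evict 18 (next use: step 20). Cache: [49 3]
  13. access 49: HIT. Next use of 49: step 26. Cache: [49 3]
  14. access 16: MISS, evict 49 (next use: step 26). Cache: [3 16]
  15. access 16: HIT. Next use of 16: step 17. Cache: [3 16]
  16. access 3: HIT. Next use of 3: never. Cache: [3 16]
  17. access 16: HIT. Next use of 16: step 18. Cache: [3 16]
  18. access 16: HIT. Next use of 16: step 19. Cache: [3 16]
  19. access 16: HIT. Next use of 16: step 23. Cache: [3 16]
  20. access 18: MISS, evict 3 (next use: never). Cache: [16 18]
  21. access 18: HIT. Next use of 18: step 22. Cache: [16 18]
  22. access 18: HIT. Next use of 18: step 25. Cache: [16 18]
  23. access 16: HIT. Next use of 16: step 24. Cache: [16 18]
  24. access 16: HIT. Next use of 16: never. Cache: [16 18]
  25. access 18: HIT. Next use of 18: step 27. Cache: [16 18]
  26. access 49: MISS, evict 16 (next use: never). Cache: [18 49]
  27. access 18: HIT. Next use of 18: never. Cache: [18 49]
  28. access 49: HIT. Next use of 49: step 29. Cache: [18 49]
  29. access 49: HIT. Next use of 49: never. Cache: [18 49]
Total: 22 hits, 7 misses, 5 evictions

Answer: 5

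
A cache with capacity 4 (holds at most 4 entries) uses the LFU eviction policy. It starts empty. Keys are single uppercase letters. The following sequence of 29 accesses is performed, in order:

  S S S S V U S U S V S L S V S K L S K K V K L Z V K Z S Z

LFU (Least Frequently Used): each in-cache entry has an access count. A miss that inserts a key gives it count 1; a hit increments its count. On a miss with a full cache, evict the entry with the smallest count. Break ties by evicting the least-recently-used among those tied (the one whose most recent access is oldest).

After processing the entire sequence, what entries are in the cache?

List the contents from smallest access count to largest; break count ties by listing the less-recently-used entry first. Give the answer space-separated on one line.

Answer: Z K V S

Derivation:
LFU simulation (capacity=4):
  1. access S: MISS. Cache: [S(c=1)]
  2. access S: HIT, count now 2. Cache: [S(c=2)]
  3. access S: HIT, count now 3. Cache: [S(c=3)]
  4. access S: HIT, count now 4. Cache: [S(c=4)]
  5. access V: MISS. Cache: [V(c=1) S(c=4)]
  6. access U: MISS. Cache: [V(c=1) U(c=1) S(c=4)]
  7. access S: HIT, count now 5. Cache: [V(c=1) U(c=1) S(c=5)]
  8. access U: HIT, count now 2. Cache: [V(c=1) U(c=2) S(c=5)]
  9. access S: HIT, count now 6. Cache: [V(c=1) U(c=2) S(c=6)]
  10. access V: HIT, count now 2. Cache: [U(c=2) V(c=2) S(c=6)]
  11. access S: HIT, count now 7. Cache: [U(c=2) V(c=2) S(c=7)]
  12. access L: MISS. Cache: [L(c=1) U(c=2) V(c=2) S(c=7)]
  13. access S: HIT, count now 8. Cache: [L(c=1) U(c=2) V(c=2) S(c=8)]
  14. access V: HIT, count now 3. Cache: [L(c=1) U(c=2) V(c=3) S(c=8)]
  15. access S: HIT, count now 9. Cache: [L(c=1) U(c=2) V(c=3) S(c=9)]
  16. access K: MISS, evict L(c=1). Cache: [K(c=1) U(c=2) V(c=3) S(c=9)]
  17. access L: MISS, evict K(c=1). Cache: [L(c=1) U(c=2) V(c=3) S(c=9)]
  18. access S: HIT, count now 10. Cache: [L(c=1) U(c=2) V(c=3) S(c=10)]
  19. access K: MISS, evict L(c=1). Cache: [K(c=1) U(c=2) V(c=3) S(c=10)]
  20. access K: HIT, count now 2. Cache: [U(c=2) K(c=2) V(c=3) S(c=10)]
  21. access V: HIT, count now 4. Cache: [U(c=2) K(c=2) V(c=4) S(c=10)]
  22. access K: HIT, count now 3. Cache: [U(c=2) K(c=3) V(c=4) S(c=10)]
  23. access L: MISS, evict U(c=2). Cache: [L(c=1) K(c=3) V(c=4) S(c=10)]
  24. access Z: MISS, evict L(c=1). Cache: [Z(c=1) K(c=3) V(c=4) S(c=10)]
  25. access V: HIT, count now 5. Cache: [Z(c=1) K(c=3) V(c=5) S(c=10)]
  26. access K: HIT, count now 4. Cache: [Z(c=1) K(c=4) V(c=5) S(c=10)]
  27. access Z: HIT, count now 2. Cache: [Z(c=2) K(c=4) V(c=5) S(c=10)]
  28. access S: HIT, count now 11. Cache: [Z(c=2) K(c=4) V(c=5) S(c=11)]
  29. access Z: HIT, count now 3. Cache: [Z(c=3) K(c=4) V(c=5) S(c=11)]
Total: 20 hits, 9 misses, 5 evictions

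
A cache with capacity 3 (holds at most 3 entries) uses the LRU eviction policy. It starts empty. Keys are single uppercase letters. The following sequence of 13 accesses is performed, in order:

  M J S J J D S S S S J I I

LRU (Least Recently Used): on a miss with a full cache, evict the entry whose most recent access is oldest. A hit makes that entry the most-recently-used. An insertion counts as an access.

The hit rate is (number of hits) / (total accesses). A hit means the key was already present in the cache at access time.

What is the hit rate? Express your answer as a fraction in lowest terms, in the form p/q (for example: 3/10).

Answer: 8/13

Derivation:
LRU simulation (capacity=3):
  1. access M: MISS. Cache (LRU->MRU): [M]
  2. access J: MISS. Cache (LRU->MRU): [M J]
  3. access S: MISS. Cache (LRU->MRU): [M J S]
  4. access J: HIT. Cache (LRU->MRU): [M S J]
  5. access J: HIT. Cache (LRU->MRU): [M S J]
  6. access D: MISS, evict M. Cache (LRU->MRU): [S J D]
  7. access S: HIT. Cache (LRU->MRU): [J D S]
  8. access S: HIT. Cache (LRU->MRU): [J D S]
  9. access S: HIT. Cache (LRU->MRU): [J D S]
  10. access S: HIT. Cache (LRU->MRU): [J D S]
  11. access J: HIT. Cache (LRU->MRU): [D S J]
  12. access I: MISS, evict D. Cache (LRU->MRU): [S J I]
  13. access I: HIT. Cache (LRU->MRU): [S J I]
Total: 8 hits, 5 misses, 2 evictions

Hit rate = 8/13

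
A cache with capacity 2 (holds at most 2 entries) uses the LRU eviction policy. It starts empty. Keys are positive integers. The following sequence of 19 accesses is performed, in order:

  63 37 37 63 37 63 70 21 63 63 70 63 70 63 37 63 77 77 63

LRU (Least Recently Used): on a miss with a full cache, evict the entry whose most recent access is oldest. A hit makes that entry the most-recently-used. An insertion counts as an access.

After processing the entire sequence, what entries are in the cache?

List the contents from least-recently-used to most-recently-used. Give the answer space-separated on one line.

Answer: 77 63

Derivation:
LRU simulation (capacity=2):
  1. access 63: MISS. Cache (LRU->MRU): [63]
  2. access 37: MISS. Cache (LRU->MRU): [63 37]
  3. access 37: HIT. Cache (LRU->MRU): [63 37]
  4. access 63: HIT. Cache (LRU->MRU): [37 63]
  5. access 37: HIT. Cache (LRU->MRU): [63 37]
  6. access 63: HIT. Cache (LRU->MRU): [37 63]
  7. access 70: MISS, evict 37. Cache (LRU->MRU): [63 70]
  8. access 21: MISS, evict 63. Cache (LRU->MRU): [70 21]
  9. access 63: MISS, evict 70. Cache (LRU->MRU): [21 63]
  10. access 63: HIT. Cache (LRU->MRU): [21 63]
  11. access 70: MISS, evict 21. Cache (LRU->MRU): [63 70]
  12. access 63: HIT. Cache (LRU->MRU): [70 63]
  13. access 70: HIT. Cache (LRU->MRU): [63 70]
  14. access 63: HIT. Cache (LRU->MRU): [70 63]
  15. access 37: MISS, evict 70. Cache (LRU->MRU): [63 37]
  16. access 63: HIT. Cache (LRU->MRU): [37 63]
  17. access 77: MISS, evict 37. Cache (LRU->MRU): [63 77]
  18. access 77: HIT. Cache (LRU->MRU): [63 77]
  19. access 63: HIT. Cache (LRU->MRU): [77 63]
Total: 11 hits, 8 misses, 6 evictions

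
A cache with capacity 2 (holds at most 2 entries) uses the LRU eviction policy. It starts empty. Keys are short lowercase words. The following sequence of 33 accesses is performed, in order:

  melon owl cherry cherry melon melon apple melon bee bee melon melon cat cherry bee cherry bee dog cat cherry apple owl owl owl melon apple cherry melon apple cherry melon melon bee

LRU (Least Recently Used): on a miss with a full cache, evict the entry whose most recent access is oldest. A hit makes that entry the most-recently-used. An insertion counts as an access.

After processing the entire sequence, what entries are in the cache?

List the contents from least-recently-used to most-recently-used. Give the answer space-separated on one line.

Answer: melon bee

Derivation:
LRU simulation (capacity=2):
  1. access melon: MISS. Cache (LRU->MRU): [melon]
  2. access owl: MISS. Cache (LRU->MRU): [melon owl]
  3. access cherry: MISS, evict melon. Cache (LRU->MRU): [owl cherry]
  4. access cherry: HIT. Cache (LRU->MRU): [owl cherry]
  5. access melon: MISS, evict owl. Cache (LRU->MRU): [cherry melon]
  6. access melon: HIT. Cache (LRU->MRU): [cherry melon]
  7. access apple: MISS, evict cherry. Cache (LRU->MRU): [melon apple]
  8. access melon: HIT. Cache (LRU->MRU): [apple melon]
  9. access bee: MISS, evict apple. Cache (LRU->MRU): [melon bee]
  10. access bee: HIT. Cache (LRU->MRU): [melon bee]
  11. access melon: HIT. Cache (LRU->MRU): [bee melon]
  12. access melon: HIT. Cache (LRU->MRU): [bee melon]
  13. access cat: MISS, evict bee. Cache (LRU->MRU): [melon cat]
  14. access cherry: MISS, evict melon. Cache (LRU->MRU): [cat cherry]
  15. access bee: MISS, evict cat. Cache (LRU->MRU): [cherry bee]
  16. access cherry: HIT. Cache (LRU->MRU): [bee cherry]
  17. access bee: HIT. Cache (LRU->MRU): [cherry bee]
  18. access dog: MISS, evict cherry. Cache (LRU->MRU): [bee dog]
  19. access cat: MISS, evict bee. Cache (LRU->MRU): [dog cat]
  20. access cherry: MISS, evict dog. Cache (LRU->MRU): [cat cherry]
  21. access apple: MISS, evict cat. Cache (LRU->MRU): [cherry apple]
  22. access owl: MISS, evict cherry. Cache (LRU->MRU): [apple owl]
  23. access owl: HIT. Cache (LRU->MRU): [apple owl]
  24. access owl: HIT. Cache (LRU->MRU): [apple owl]
  25. access melon: MISS, evict apple. Cache (LRU->MRU): [owl melon]
  26. access apple: MISS, evict owl. Cache (LRU->MRU): [melon apple]
  27. access cherry: MISS, evict melon. Cache (LRU->MRU): [apple cherry]
  28. access melon: MISS, evict apple. Cache (LRU->MRU): [cherry melon]
  29. access apple: MISS, evict cherry. Cache (LRU->MRU): [melon apple]
  30. access cherry: MISS, evict melon. Cache (LRU->MRU): [apple cherry]
  31. access melon: MISS, evict apple. Cache (LRU->MRU): [cherry melon]
  32. access melon: HIT. Cache (LRU->MRU): [cherry melon]
  33. access bee: MISS, evict cherry. Cache (LRU->MRU): [melon bee]
Total: 11 hits, 22 misses, 20 evictions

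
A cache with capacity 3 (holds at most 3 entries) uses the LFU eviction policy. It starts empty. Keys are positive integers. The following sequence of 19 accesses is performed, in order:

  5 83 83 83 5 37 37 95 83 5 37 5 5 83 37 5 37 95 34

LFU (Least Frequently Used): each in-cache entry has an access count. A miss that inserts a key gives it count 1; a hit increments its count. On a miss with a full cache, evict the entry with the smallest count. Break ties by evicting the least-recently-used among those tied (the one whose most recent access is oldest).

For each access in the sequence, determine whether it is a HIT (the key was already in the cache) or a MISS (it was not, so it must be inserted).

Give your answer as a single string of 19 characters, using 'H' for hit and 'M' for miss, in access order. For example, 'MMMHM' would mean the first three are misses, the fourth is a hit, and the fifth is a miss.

Answer: MMHHHMHMHMHHHHHHHMM

Derivation:
LFU simulation (capacity=3):
  1. access 5: MISS. Cache: [5(c=1)]
  2. access 83: MISS. Cache: [5(c=1) 83(c=1)]
  3. access 83: HIT, count now 2. Cache: [5(c=1) 83(c=2)]
  4. access 83: HIT, count now 3. Cache: [5(c=1) 83(c=3)]
  5. access 5: HIT, count now 2. Cache: [5(c=2) 83(c=3)]
  6. access 37: MISS. Cache: [37(c=1) 5(c=2) 83(c=3)]
  7. access 37: HIT, count now 2. Cache: [5(c=2) 37(c=2) 83(c=3)]
  8. access 95: MISS, evict 5(c=2). Cache: [95(c=1) 37(c=2) 83(c=3)]
  9. access 83: HIT, count now 4. Cache: [95(c=1) 37(c=2) 83(c=4)]
  10. access 5: MISS, evict 95(c=1). Cache: [5(c=1) 37(c=2) 83(c=4)]
  11. access 37: HIT, count now 3. Cache: [5(c=1) 37(c=3) 83(c=4)]
  12. access 5: HIT, count now 2. Cache: [5(c=2) 37(c=3) 83(c=4)]
  13. access 5: HIT, count now 3. Cache: [37(c=3) 5(c=3) 83(c=4)]
  14. access 83: HIT, count now 5. Cache: [37(c=3) 5(c=3) 83(c=5)]
  15. access 37: HIT, count now 4. Cache: [5(c=3) 37(c=4) 83(c=5)]
  16. access 5: HIT, count now 4. Cache: [37(c=4) 5(c=4) 83(c=5)]
  17. access 37: HIT, count now 5. Cache: [5(c=4) 83(c=5) 37(c=5)]
  18. access 95: MISS, evict 5(c=4). Cache: [95(c=1) 83(c=5) 37(c=5)]
  19. access 34: MISS, evict 95(c=1). Cache: [34(c=1) 83(c=5) 37(c=5)]
Total: 12 hits, 7 misses, 4 evictions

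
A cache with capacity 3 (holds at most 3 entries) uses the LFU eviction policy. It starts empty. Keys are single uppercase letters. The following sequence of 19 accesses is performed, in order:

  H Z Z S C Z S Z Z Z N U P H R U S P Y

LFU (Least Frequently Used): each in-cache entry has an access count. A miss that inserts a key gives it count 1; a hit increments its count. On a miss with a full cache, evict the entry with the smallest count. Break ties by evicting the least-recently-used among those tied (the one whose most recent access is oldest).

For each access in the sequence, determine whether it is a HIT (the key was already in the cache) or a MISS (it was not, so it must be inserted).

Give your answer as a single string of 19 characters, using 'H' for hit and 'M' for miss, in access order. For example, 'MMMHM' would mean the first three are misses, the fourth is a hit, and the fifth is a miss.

LFU simulation (capacity=3):
  1. access H: MISS. Cache: [H(c=1)]
  2. access Z: MISS. Cache: [H(c=1) Z(c=1)]
  3. access Z: HIT, count now 2. Cache: [H(c=1) Z(c=2)]
  4. access S: MISS. Cache: [H(c=1) S(c=1) Z(c=2)]
  5. access C: MISS, evict H(c=1). Cache: [S(c=1) C(c=1) Z(c=2)]
  6. access Z: HIT, count now 3. Cache: [S(c=1) C(c=1) Z(c=3)]
  7. access S: HIT, count now 2. Cache: [C(c=1) S(c=2) Z(c=3)]
  8. access Z: HIT, count now 4. Cache: [C(c=1) S(c=2) Z(c=4)]
  9. access Z: HIT, count now 5. Cache: [C(c=1) S(c=2) Z(c=5)]
  10. access Z: HIT, count now 6. Cache: [C(c=1) S(c=2) Z(c=6)]
  11. access N: MISS, evict C(c=1). Cache: [N(c=1) S(c=2) Z(c=6)]
  12. access U: MISS, evict N(c=1). Cache: [U(c=1) S(c=2) Z(c=6)]
  13. access P: MISS, evict U(c=1). Cache: [P(c=1) S(c=2) Z(c=6)]
  14. access H: MISS, evict P(c=1). Cache: [H(c=1) S(c=2) Z(c=6)]
  15. access R: MISS, evict H(c=1). Cache: [R(c=1) S(c=2) Z(c=6)]
  16. access U: MISS, evict R(c=1). Cache: [U(c=1) S(c=2) Z(c=6)]
  17. access S: HIT, count now 3. Cache: [U(c=1) S(c=3) Z(c=6)]
  18. access P: MISS, evict U(c=1). Cache: [P(c=1) S(c=3) Z(c=6)]
  19. access Y: MISS, evict P(c=1). Cache: [Y(c=1) S(c=3) Z(c=6)]
Total: 7 hits, 12 misses, 9 evictions

Answer: MMHMMHHHHHMMMMMMHMM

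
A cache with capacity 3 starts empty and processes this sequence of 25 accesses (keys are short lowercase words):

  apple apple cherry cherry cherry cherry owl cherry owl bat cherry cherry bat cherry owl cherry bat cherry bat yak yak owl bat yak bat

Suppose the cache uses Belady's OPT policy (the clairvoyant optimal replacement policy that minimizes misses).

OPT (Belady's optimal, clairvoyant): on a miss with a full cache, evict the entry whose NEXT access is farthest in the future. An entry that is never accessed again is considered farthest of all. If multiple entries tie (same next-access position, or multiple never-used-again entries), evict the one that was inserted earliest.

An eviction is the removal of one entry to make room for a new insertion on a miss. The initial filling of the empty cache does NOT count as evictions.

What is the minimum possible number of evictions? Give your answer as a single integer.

OPT (Belady) simulation (capacity=3):
  1. access apple: MISS. Cache: [apple]
  2. access apple: HIT. Next use of apple: never. Cache: [apple]
  3. access cherry: MISS. Cache: [apple cherry]
  4. access cherry: HIT. Next use of cherry: step 5. Cache: [apple cherry]
  5. access cherry: HIT. Next use of cherry: step 6. Cache: [apple cherry]
  6. access cherry: HIT. Next use of cherry: step 8. Cache: [apple cherry]
  7. access owl: MISS. Cache: [apple cherry owl]
  8. access cherry: HIT. Next use of cherry: step 11. Cache: [apple cherry owl]
  9. access owl: HIT. Next use of owl: step 15. Cache: [apple cherry owl]
  10. access bat: MISS, evict apple (next use: never). Cache: [cherry owl bat]
  11. access cherry: HIT. Next use of cherry: step 12. Cache: [cherry owl bat]
  12. access cherry: HIT. Next use of cherry: step 14. Cache: [cherry owl bat]
  13. access bat: HIT. Next use of bat: step 17. Cache: [cherry owl bat]
  14. access cherry: HIT. Next use of cherry: step 16. Cache: [cherry owl bat]
  15. access owl: HIT. Next use of owl: step 22. Cache: [cherry owl bat]
  16. access cherry: HIT. Next use of cherry: step 18. Cache: [cherry owl bat]
  17. access bat: HIT. Next use of bat: step 19. Cache: [cherry owl bat]
  18. access cherry: HIT. Next use of cherry: never. Cache: [cherry owl bat]
  19. access bat: HIT. Next use of bat: step 23. Cache: [cherry owl bat]
  20. access yak: MISS, evict cherry (next use: never). Cache: [owl bat yak]
  21. access yak: HIT. Next use of yak: step 24. Cache: [owl bat yak]
  22. access owl: HIT. Next use of owl: never. Cache: [owl bat yak]
  23. access bat: HIT. Next use of bat: step 25. Cache: [owl bat yak]
  24. access yak: HIT. Next use of yak: never. Cache: [owl bat yak]
  25. access bat: HIT. Next use of bat: never. Cache: [owl bat yak]
Total: 20 hits, 5 misses, 2 evictions

Answer: 2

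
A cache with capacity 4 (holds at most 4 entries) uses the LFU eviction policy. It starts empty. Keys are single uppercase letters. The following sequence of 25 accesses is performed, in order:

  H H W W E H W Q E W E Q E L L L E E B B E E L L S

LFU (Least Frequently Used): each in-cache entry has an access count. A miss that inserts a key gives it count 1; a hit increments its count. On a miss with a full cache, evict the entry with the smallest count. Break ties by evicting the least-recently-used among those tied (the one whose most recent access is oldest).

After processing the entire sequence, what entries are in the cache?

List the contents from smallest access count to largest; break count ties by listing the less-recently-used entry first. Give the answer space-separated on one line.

Answer: S W L E

Derivation:
LFU simulation (capacity=4):
  1. access H: MISS. Cache: [H(c=1)]
  2. access H: HIT, count now 2. Cache: [H(c=2)]
  3. access W: MISS. Cache: [W(c=1) H(c=2)]
  4. access W: HIT, count now 2. Cache: [H(c=2) W(c=2)]
  5. access E: MISS. Cache: [E(c=1) H(c=2) W(c=2)]
  6. access H: HIT, count now 3. Cache: [E(c=1) W(c=2) H(c=3)]
  7. access W: HIT, count now 3. Cache: [E(c=1) H(c=3) W(c=3)]
  8. access Q: MISS. Cache: [E(c=1) Q(c=1) H(c=3) W(c=3)]
  9. access E: HIT, count now 2. Cache: [Q(c=1) E(c=2) H(c=3) W(c=3)]
  10. access W: HIT, count now 4. Cache: [Q(c=1) E(c=2) H(c=3) W(c=4)]
  11. access E: HIT, count now 3. Cache: [Q(c=1) H(c=3) E(c=3) W(c=4)]
  12. access Q: HIT, count now 2. Cache: [Q(c=2) H(c=3) E(c=3) W(c=4)]
  13. access E: HIT, count now 4. Cache: [Q(c=2) H(c=3) W(c=4) E(c=4)]
  14. access L: MISS, evict Q(c=2). Cache: [L(c=1) H(c=3) W(c=4) E(c=4)]
  15. access L: HIT, count now 2. Cache: [L(c=2) H(c=3) W(c=4) E(c=4)]
  16. access L: HIT, count now 3. Cache: [H(c=3) L(c=3) W(c=4) E(c=4)]
  17. access E: HIT, count now 5. Cache: [H(c=3) L(c=3) W(c=4) E(c=5)]
  18. access E: HIT, count now 6. Cache: [H(c=3) L(c=3) W(c=4) E(c=6)]
  19. access B: MISS, evict H(c=3). Cache: [B(c=1) L(c=3) W(c=4) E(c=6)]
  20. access B: HIT, count now 2. Cache: [B(c=2) L(c=3) W(c=4) E(c=6)]
  21. access E: HIT, count now 7. Cache: [B(c=2) L(c=3) W(c=4) E(c=7)]
  22. access E: HIT, count now 8. Cache: [B(c=2) L(c=3) W(c=4) E(c=8)]
  23. access L: HIT, count now 4. Cache: [B(c=2) W(c=4) L(c=4) E(c=8)]
  24. access L: HIT, count now 5. Cache: [B(c=2) W(c=4) L(c=5) E(c=8)]
  25. access S: MISS, evict B(c=2). Cache: [S(c=1) W(c=4) L(c=5) E(c=8)]
Total: 18 hits, 7 misses, 3 evictions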